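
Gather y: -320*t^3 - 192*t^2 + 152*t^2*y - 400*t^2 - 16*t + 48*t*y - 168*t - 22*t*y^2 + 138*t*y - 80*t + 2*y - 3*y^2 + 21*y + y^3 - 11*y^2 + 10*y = -320*t^3 - 592*t^2 - 264*t + y^3 + y^2*(-22*t - 14) + y*(152*t^2 + 186*t + 33)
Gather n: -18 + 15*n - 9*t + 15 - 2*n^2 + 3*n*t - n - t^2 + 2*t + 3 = -2*n^2 + n*(3*t + 14) - t^2 - 7*t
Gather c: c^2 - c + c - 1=c^2 - 1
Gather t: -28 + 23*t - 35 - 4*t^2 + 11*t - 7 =-4*t^2 + 34*t - 70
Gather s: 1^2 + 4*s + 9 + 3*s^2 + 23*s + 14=3*s^2 + 27*s + 24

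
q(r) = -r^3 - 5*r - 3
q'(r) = -3*r^2 - 5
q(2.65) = -34.86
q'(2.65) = -26.07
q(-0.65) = 0.52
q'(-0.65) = -6.27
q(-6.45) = 297.59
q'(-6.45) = -129.81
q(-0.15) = -2.25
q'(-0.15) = -5.07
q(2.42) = -29.27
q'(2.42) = -22.57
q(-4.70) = 124.32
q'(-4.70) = -71.27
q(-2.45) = 23.96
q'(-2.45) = -23.01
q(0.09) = -3.45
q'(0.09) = -5.02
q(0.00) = -3.00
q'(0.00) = -5.00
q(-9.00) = 771.00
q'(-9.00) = -248.00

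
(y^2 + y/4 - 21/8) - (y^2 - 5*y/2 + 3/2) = 11*y/4 - 33/8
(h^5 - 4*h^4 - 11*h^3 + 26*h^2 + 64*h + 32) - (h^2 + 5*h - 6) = h^5 - 4*h^4 - 11*h^3 + 25*h^2 + 59*h + 38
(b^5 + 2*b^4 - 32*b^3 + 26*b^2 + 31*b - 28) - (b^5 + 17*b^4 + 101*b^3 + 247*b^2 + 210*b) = -15*b^4 - 133*b^3 - 221*b^2 - 179*b - 28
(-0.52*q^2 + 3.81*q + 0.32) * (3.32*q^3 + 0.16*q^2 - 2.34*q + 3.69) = -1.7264*q^5 + 12.566*q^4 + 2.8888*q^3 - 10.783*q^2 + 13.3101*q + 1.1808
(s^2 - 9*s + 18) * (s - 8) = s^3 - 17*s^2 + 90*s - 144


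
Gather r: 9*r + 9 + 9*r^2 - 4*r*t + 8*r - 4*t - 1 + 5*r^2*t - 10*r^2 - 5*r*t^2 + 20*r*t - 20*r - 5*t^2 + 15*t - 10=r^2*(5*t - 1) + r*(-5*t^2 + 16*t - 3) - 5*t^2 + 11*t - 2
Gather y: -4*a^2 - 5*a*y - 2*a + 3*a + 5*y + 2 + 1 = -4*a^2 + a + y*(5 - 5*a) + 3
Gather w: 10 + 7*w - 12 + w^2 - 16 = w^2 + 7*w - 18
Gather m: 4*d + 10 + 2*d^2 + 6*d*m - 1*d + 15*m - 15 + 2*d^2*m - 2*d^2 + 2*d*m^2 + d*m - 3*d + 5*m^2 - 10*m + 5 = m^2*(2*d + 5) + m*(2*d^2 + 7*d + 5)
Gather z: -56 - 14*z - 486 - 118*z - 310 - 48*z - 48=-180*z - 900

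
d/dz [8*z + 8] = 8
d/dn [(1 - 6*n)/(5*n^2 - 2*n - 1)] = 2*(15*n^2 - 5*n + 4)/(25*n^4 - 20*n^3 - 6*n^2 + 4*n + 1)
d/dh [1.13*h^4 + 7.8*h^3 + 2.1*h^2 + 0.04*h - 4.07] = 4.52*h^3 + 23.4*h^2 + 4.2*h + 0.04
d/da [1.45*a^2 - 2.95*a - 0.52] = 2.9*a - 2.95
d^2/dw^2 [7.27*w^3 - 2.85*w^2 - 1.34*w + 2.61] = 43.62*w - 5.7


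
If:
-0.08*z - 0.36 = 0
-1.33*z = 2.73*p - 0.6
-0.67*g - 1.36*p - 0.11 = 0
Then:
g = -5.06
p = 2.41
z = -4.50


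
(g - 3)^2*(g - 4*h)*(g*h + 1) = g^4*h - 4*g^3*h^2 - 6*g^3*h + g^3 + 24*g^2*h^2 + 5*g^2*h - 6*g^2 - 36*g*h^2 + 24*g*h + 9*g - 36*h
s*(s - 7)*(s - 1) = s^3 - 8*s^2 + 7*s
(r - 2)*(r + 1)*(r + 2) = r^3 + r^2 - 4*r - 4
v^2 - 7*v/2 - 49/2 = (v - 7)*(v + 7/2)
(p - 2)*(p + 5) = p^2 + 3*p - 10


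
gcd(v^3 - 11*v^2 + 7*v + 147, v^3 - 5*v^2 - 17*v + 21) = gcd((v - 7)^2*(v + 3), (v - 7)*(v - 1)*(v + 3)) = v^2 - 4*v - 21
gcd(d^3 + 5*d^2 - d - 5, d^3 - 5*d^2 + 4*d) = d - 1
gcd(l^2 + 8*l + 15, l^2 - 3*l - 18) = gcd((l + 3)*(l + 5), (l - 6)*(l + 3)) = l + 3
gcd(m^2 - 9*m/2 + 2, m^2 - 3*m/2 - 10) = m - 4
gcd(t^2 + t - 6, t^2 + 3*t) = t + 3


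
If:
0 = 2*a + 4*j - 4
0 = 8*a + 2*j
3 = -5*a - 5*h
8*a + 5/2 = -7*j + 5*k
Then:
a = -2/7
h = -11/35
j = 8/7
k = 23/14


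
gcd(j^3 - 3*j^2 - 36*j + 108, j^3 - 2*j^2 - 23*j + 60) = j - 3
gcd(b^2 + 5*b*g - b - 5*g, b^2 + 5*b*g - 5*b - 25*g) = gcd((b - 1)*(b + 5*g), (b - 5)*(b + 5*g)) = b + 5*g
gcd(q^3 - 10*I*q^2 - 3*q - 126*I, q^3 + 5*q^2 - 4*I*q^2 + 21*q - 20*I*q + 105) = q^2 - 4*I*q + 21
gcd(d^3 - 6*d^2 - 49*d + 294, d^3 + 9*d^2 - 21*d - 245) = d + 7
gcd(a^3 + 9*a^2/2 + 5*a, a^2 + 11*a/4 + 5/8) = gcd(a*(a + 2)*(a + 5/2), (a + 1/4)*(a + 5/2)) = a + 5/2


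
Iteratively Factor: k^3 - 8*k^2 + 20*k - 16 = (k - 4)*(k^2 - 4*k + 4) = (k - 4)*(k - 2)*(k - 2)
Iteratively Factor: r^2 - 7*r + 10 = (r - 2)*(r - 5)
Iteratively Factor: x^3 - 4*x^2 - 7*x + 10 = (x + 2)*(x^2 - 6*x + 5) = (x - 5)*(x + 2)*(x - 1)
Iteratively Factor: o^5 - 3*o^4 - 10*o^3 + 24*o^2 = (o)*(o^4 - 3*o^3 - 10*o^2 + 24*o) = o*(o - 2)*(o^3 - o^2 - 12*o) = o*(o - 2)*(o + 3)*(o^2 - 4*o) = o^2*(o - 2)*(o + 3)*(o - 4)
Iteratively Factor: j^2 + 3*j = (j)*(j + 3)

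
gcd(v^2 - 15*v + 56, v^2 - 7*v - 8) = v - 8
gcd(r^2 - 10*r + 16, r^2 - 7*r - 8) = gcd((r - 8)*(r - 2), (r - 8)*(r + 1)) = r - 8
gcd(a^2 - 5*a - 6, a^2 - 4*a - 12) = a - 6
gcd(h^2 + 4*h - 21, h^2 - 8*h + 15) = h - 3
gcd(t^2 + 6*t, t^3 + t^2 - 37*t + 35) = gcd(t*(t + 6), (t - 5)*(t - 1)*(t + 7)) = 1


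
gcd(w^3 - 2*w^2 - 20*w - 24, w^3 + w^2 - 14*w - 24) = w + 2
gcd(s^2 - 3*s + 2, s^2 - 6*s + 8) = s - 2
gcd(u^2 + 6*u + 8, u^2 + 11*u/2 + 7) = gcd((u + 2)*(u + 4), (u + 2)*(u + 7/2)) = u + 2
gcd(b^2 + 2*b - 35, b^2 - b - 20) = b - 5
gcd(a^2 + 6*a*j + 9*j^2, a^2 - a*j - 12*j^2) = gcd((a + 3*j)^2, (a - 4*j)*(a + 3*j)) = a + 3*j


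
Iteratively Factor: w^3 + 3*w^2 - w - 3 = (w + 1)*(w^2 + 2*w - 3) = (w + 1)*(w + 3)*(w - 1)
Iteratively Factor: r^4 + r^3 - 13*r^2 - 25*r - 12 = (r + 3)*(r^3 - 2*r^2 - 7*r - 4) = (r + 1)*(r + 3)*(r^2 - 3*r - 4) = (r - 4)*(r + 1)*(r + 3)*(r + 1)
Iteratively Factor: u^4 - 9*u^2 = (u - 3)*(u^3 + 3*u^2) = u*(u - 3)*(u^2 + 3*u) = u*(u - 3)*(u + 3)*(u)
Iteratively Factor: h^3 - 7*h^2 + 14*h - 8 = (h - 4)*(h^2 - 3*h + 2) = (h - 4)*(h - 1)*(h - 2)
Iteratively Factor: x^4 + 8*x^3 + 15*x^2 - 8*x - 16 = (x - 1)*(x^3 + 9*x^2 + 24*x + 16) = (x - 1)*(x + 4)*(x^2 + 5*x + 4) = (x - 1)*(x + 4)^2*(x + 1)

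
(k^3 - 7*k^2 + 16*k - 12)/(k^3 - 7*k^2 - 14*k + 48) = (k^2 - 5*k + 6)/(k^2 - 5*k - 24)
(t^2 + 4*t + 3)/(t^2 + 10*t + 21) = (t + 1)/(t + 7)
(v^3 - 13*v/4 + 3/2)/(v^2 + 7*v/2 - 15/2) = (v^2 + 3*v/2 - 1)/(v + 5)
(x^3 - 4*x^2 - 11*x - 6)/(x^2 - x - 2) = (x^2 - 5*x - 6)/(x - 2)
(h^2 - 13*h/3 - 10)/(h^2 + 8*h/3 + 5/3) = (h - 6)/(h + 1)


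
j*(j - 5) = j^2 - 5*j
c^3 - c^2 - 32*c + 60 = (c - 5)*(c - 2)*(c + 6)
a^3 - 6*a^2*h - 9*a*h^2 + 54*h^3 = (a - 6*h)*(a - 3*h)*(a + 3*h)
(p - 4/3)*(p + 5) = p^2 + 11*p/3 - 20/3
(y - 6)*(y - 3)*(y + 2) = y^3 - 7*y^2 + 36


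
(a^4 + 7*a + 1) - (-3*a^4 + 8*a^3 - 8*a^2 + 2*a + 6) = 4*a^4 - 8*a^3 + 8*a^2 + 5*a - 5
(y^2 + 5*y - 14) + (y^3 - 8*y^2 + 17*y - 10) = y^3 - 7*y^2 + 22*y - 24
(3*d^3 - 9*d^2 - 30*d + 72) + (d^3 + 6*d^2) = 4*d^3 - 3*d^2 - 30*d + 72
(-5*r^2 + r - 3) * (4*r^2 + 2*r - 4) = -20*r^4 - 6*r^3 + 10*r^2 - 10*r + 12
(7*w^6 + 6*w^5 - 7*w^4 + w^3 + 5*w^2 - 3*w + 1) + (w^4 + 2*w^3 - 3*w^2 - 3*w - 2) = 7*w^6 + 6*w^5 - 6*w^4 + 3*w^3 + 2*w^2 - 6*w - 1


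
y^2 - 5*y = y*(y - 5)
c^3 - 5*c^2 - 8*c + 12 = (c - 6)*(c - 1)*(c + 2)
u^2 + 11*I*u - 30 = (u + 5*I)*(u + 6*I)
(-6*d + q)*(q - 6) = -6*d*q + 36*d + q^2 - 6*q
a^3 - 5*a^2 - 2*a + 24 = (a - 4)*(a - 3)*(a + 2)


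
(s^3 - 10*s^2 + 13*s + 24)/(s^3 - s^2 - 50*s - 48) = (s - 3)/(s + 6)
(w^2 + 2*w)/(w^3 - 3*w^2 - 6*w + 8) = w/(w^2 - 5*w + 4)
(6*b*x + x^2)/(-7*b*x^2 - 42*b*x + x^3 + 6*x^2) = (6*b + x)/(-7*b*x - 42*b + x^2 + 6*x)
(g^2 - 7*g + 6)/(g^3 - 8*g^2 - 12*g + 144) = (g - 1)/(g^2 - 2*g - 24)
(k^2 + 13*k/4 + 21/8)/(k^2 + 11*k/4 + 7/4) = (k + 3/2)/(k + 1)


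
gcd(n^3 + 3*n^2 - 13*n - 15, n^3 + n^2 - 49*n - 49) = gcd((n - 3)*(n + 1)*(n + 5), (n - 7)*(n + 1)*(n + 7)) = n + 1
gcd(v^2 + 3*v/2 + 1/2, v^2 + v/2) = v + 1/2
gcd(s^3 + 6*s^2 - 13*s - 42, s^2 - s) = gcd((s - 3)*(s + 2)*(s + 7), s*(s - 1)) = 1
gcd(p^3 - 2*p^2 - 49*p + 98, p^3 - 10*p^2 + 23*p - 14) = p^2 - 9*p + 14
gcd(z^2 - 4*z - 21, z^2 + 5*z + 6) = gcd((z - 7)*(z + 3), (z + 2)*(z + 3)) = z + 3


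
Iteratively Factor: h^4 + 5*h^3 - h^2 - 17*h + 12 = (h + 3)*(h^3 + 2*h^2 - 7*h + 4) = (h - 1)*(h + 3)*(h^2 + 3*h - 4) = (h - 1)*(h + 3)*(h + 4)*(h - 1)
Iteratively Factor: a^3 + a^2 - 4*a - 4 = (a - 2)*(a^2 + 3*a + 2) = (a - 2)*(a + 2)*(a + 1)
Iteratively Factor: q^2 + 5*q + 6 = (q + 3)*(q + 2)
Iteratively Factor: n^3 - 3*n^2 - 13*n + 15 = (n - 5)*(n^2 + 2*n - 3) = (n - 5)*(n + 3)*(n - 1)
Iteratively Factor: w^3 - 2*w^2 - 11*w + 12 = (w - 1)*(w^2 - w - 12) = (w - 1)*(w + 3)*(w - 4)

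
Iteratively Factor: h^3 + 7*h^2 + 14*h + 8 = (h + 2)*(h^2 + 5*h + 4) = (h + 2)*(h + 4)*(h + 1)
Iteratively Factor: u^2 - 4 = (u + 2)*(u - 2)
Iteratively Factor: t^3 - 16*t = (t)*(t^2 - 16) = t*(t + 4)*(t - 4)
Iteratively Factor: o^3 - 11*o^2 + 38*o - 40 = (o - 2)*(o^2 - 9*o + 20) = (o - 4)*(o - 2)*(o - 5)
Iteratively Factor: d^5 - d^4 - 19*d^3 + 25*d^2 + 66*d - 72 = (d + 4)*(d^4 - 5*d^3 + d^2 + 21*d - 18) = (d + 2)*(d + 4)*(d^3 - 7*d^2 + 15*d - 9) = (d - 3)*(d + 2)*(d + 4)*(d^2 - 4*d + 3) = (d - 3)^2*(d + 2)*(d + 4)*(d - 1)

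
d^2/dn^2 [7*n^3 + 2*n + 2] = 42*n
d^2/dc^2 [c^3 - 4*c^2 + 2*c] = 6*c - 8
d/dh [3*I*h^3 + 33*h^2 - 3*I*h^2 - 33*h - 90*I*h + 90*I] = 9*I*h^2 + 6*h*(11 - I) - 33 - 90*I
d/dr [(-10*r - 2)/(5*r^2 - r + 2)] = 2*(25*r^2 + 10*r - 11)/(25*r^4 - 10*r^3 + 21*r^2 - 4*r + 4)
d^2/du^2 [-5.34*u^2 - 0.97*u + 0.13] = -10.6800000000000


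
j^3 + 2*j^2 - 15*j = j*(j - 3)*(j + 5)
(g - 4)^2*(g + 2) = g^3 - 6*g^2 + 32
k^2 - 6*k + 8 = (k - 4)*(k - 2)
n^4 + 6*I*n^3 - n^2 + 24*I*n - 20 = (n - 2*I)*(n + I)*(n + 2*I)*(n + 5*I)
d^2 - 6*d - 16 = (d - 8)*(d + 2)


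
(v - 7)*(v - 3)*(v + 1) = v^3 - 9*v^2 + 11*v + 21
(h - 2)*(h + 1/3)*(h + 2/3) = h^3 - h^2 - 16*h/9 - 4/9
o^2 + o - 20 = (o - 4)*(o + 5)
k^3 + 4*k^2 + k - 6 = (k - 1)*(k + 2)*(k + 3)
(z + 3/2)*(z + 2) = z^2 + 7*z/2 + 3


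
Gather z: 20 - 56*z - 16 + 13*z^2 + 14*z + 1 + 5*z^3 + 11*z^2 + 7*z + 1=5*z^3 + 24*z^2 - 35*z + 6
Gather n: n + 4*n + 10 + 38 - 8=5*n + 40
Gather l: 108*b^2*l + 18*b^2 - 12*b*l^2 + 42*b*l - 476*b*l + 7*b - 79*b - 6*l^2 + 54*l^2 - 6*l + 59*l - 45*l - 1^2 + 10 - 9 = 18*b^2 - 72*b + l^2*(48 - 12*b) + l*(108*b^2 - 434*b + 8)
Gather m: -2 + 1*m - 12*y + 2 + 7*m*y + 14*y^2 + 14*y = m*(7*y + 1) + 14*y^2 + 2*y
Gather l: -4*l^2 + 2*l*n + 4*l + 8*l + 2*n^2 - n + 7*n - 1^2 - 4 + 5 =-4*l^2 + l*(2*n + 12) + 2*n^2 + 6*n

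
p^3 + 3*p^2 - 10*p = p*(p - 2)*(p + 5)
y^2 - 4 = (y - 2)*(y + 2)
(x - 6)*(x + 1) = x^2 - 5*x - 6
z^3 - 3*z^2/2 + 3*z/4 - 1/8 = (z - 1/2)^3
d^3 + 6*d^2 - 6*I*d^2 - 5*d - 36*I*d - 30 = (d + 6)*(d - 5*I)*(d - I)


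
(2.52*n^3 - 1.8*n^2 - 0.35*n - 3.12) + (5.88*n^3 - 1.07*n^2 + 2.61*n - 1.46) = 8.4*n^3 - 2.87*n^2 + 2.26*n - 4.58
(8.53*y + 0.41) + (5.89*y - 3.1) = 14.42*y - 2.69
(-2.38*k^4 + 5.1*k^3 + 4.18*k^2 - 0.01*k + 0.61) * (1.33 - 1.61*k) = 3.8318*k^5 - 11.3764*k^4 + 0.0531999999999995*k^3 + 5.5755*k^2 - 0.9954*k + 0.8113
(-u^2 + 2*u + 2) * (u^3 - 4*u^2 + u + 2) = -u^5 + 6*u^4 - 7*u^3 - 8*u^2 + 6*u + 4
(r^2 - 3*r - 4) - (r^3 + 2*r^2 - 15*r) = -r^3 - r^2 + 12*r - 4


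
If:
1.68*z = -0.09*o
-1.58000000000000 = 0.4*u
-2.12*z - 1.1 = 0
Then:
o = 9.69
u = -3.95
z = -0.52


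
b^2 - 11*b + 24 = (b - 8)*(b - 3)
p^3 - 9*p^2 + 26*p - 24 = (p - 4)*(p - 3)*(p - 2)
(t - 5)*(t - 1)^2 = t^3 - 7*t^2 + 11*t - 5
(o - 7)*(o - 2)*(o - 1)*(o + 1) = o^4 - 9*o^3 + 13*o^2 + 9*o - 14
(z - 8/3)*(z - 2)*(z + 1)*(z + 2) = z^4 - 5*z^3/3 - 20*z^2/3 + 20*z/3 + 32/3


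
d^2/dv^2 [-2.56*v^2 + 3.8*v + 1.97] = -5.12000000000000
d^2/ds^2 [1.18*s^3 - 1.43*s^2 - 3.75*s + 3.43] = 7.08*s - 2.86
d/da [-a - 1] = -1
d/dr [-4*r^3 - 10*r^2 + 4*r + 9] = -12*r^2 - 20*r + 4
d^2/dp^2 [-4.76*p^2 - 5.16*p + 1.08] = -9.52000000000000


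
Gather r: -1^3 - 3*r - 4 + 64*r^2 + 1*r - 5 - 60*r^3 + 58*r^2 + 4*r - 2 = -60*r^3 + 122*r^2 + 2*r - 12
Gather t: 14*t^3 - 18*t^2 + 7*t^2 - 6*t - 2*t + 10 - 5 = 14*t^3 - 11*t^2 - 8*t + 5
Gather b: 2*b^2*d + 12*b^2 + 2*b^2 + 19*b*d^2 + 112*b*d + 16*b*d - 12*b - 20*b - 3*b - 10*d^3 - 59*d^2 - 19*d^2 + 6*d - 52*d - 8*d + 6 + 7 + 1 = b^2*(2*d + 14) + b*(19*d^2 + 128*d - 35) - 10*d^3 - 78*d^2 - 54*d + 14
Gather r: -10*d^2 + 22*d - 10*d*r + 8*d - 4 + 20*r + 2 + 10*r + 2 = -10*d^2 + 30*d + r*(30 - 10*d)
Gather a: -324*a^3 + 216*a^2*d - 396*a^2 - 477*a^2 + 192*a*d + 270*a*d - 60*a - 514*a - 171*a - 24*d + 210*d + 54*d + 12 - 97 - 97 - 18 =-324*a^3 + a^2*(216*d - 873) + a*(462*d - 745) + 240*d - 200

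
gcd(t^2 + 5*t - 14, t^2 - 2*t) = t - 2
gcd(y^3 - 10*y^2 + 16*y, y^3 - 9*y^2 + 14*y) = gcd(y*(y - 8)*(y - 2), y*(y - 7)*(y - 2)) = y^2 - 2*y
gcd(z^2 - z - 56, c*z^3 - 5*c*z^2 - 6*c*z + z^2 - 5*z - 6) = 1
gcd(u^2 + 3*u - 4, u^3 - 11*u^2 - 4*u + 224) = u + 4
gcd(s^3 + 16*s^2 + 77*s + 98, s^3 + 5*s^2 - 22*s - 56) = s^2 + 9*s + 14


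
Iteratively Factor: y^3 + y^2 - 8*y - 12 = (y + 2)*(y^2 - y - 6) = (y + 2)^2*(y - 3)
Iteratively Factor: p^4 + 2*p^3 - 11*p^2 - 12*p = (p + 1)*(p^3 + p^2 - 12*p) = (p - 3)*(p + 1)*(p^2 + 4*p) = (p - 3)*(p + 1)*(p + 4)*(p)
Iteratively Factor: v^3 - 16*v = (v + 4)*(v^2 - 4*v) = (v - 4)*(v + 4)*(v)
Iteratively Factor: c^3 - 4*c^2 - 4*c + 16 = (c + 2)*(c^2 - 6*c + 8) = (c - 2)*(c + 2)*(c - 4)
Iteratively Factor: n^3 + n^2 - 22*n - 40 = (n + 2)*(n^2 - n - 20) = (n - 5)*(n + 2)*(n + 4)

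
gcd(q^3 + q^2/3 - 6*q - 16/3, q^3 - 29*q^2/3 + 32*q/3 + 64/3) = q^2 - 5*q/3 - 8/3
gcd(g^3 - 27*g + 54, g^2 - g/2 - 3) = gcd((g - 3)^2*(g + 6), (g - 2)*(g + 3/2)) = 1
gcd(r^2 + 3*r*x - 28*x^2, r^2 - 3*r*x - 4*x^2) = -r + 4*x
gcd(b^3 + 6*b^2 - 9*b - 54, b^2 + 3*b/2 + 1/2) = 1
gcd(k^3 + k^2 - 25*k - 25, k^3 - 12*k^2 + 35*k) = k - 5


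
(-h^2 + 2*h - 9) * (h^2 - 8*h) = -h^4 + 10*h^3 - 25*h^2 + 72*h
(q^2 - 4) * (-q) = -q^3 + 4*q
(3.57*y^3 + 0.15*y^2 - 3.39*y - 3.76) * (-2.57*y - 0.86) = -9.1749*y^4 - 3.4557*y^3 + 8.5833*y^2 + 12.5786*y + 3.2336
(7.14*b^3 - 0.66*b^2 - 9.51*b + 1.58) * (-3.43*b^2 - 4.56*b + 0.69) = -24.4902*b^5 - 30.2946*b^4 + 40.5555*b^3 + 37.4908*b^2 - 13.7667*b + 1.0902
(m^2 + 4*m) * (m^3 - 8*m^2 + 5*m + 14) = m^5 - 4*m^4 - 27*m^3 + 34*m^2 + 56*m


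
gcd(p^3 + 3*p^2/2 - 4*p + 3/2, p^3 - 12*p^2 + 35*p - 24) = p - 1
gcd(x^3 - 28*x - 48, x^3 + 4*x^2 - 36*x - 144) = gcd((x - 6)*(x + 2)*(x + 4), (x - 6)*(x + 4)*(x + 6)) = x^2 - 2*x - 24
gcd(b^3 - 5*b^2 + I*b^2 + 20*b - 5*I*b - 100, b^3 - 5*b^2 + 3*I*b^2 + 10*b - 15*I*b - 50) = b^2 + b*(-5 + 5*I) - 25*I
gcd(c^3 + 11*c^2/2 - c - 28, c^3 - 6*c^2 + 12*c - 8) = c - 2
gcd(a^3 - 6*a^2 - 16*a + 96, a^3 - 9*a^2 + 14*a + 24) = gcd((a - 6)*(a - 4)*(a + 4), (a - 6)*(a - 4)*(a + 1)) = a^2 - 10*a + 24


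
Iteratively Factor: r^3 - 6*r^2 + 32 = (r - 4)*(r^2 - 2*r - 8) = (r - 4)*(r + 2)*(r - 4)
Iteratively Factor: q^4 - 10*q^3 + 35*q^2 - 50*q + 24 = (q - 4)*(q^3 - 6*q^2 + 11*q - 6) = (q - 4)*(q - 2)*(q^2 - 4*q + 3) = (q - 4)*(q - 3)*(q - 2)*(q - 1)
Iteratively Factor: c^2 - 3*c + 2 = (c - 1)*(c - 2)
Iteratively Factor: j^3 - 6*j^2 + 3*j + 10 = (j - 5)*(j^2 - j - 2) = (j - 5)*(j + 1)*(j - 2)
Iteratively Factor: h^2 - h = (h)*(h - 1)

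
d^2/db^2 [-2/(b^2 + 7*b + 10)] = 4*(b^2 + 7*b - (2*b + 7)^2 + 10)/(b^2 + 7*b + 10)^3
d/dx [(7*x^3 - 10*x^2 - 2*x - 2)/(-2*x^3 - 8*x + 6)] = (-10*x^4 - 60*x^3 + 97*x^2 - 60*x - 14)/(2*(x^6 + 8*x^4 - 6*x^3 + 16*x^2 - 24*x + 9))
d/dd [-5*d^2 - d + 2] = -10*d - 1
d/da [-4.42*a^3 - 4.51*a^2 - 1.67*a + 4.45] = -13.26*a^2 - 9.02*a - 1.67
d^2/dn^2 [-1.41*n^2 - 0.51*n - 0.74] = -2.82000000000000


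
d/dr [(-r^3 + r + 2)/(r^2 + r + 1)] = ((1 - 3*r^2)*(r^2 + r + 1) - (2*r + 1)*(-r^3 + r + 2))/(r^2 + r + 1)^2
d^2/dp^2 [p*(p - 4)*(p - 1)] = 6*p - 10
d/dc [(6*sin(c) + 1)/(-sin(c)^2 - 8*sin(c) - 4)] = 2*(3*sin(c)^2 + sin(c) - 8)*cos(c)/(sin(c)^2 + 8*sin(c) + 4)^2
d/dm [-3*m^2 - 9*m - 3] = -6*m - 9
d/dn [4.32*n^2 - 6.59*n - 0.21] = 8.64*n - 6.59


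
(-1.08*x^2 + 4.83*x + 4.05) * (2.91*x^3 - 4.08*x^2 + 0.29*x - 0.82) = -3.1428*x^5 + 18.4617*x^4 - 8.2341*x^3 - 14.2377*x^2 - 2.7861*x - 3.321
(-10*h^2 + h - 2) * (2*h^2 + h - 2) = -20*h^4 - 8*h^3 + 17*h^2 - 4*h + 4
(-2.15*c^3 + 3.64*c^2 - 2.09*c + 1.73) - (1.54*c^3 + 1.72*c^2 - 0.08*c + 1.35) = -3.69*c^3 + 1.92*c^2 - 2.01*c + 0.38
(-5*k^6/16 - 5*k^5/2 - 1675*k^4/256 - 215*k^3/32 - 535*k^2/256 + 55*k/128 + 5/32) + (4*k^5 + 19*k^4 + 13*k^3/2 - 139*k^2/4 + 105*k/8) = -5*k^6/16 + 3*k^5/2 + 3189*k^4/256 - 7*k^3/32 - 9431*k^2/256 + 1735*k/128 + 5/32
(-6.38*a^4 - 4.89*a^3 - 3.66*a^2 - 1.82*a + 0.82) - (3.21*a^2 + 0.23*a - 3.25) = -6.38*a^4 - 4.89*a^3 - 6.87*a^2 - 2.05*a + 4.07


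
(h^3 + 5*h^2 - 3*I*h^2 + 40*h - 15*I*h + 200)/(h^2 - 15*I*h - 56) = (h^2 + 5*h*(1 + I) + 25*I)/(h - 7*I)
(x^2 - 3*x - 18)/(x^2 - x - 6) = (-x^2 + 3*x + 18)/(-x^2 + x + 6)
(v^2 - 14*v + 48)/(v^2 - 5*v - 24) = (v - 6)/(v + 3)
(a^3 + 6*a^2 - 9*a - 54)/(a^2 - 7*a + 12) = (a^2 + 9*a + 18)/(a - 4)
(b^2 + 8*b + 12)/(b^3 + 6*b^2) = (b + 2)/b^2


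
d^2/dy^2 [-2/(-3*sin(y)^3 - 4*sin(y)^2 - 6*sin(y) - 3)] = 2*(-81*sin(y)^6 - 132*sin(y)^5 + 8*sin(y)^4 + 201*sin(y)^3 + 216*sin(y)^2 + 108*sin(y) + 48)/(3*sin(y)^3 + 4*sin(y)^2 + 6*sin(y) + 3)^3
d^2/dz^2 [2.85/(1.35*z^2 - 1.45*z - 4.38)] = (10.38825*z^2 - 11.15775*z - 2.85*(2.7*z - 1.45)*(5.4*z - 2.9) - 33.7041)/(-1.35*z^2 + 1.45*z + 4.38)^3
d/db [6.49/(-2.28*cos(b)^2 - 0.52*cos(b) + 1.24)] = -(29.5944*cos(b) + 3.3748)*sin(b)/(2.28*cos(b)^2 + 0.52*cos(b) - 1.24)^2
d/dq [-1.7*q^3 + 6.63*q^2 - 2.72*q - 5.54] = -5.1*q^2 + 13.26*q - 2.72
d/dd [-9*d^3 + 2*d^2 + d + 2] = -27*d^2 + 4*d + 1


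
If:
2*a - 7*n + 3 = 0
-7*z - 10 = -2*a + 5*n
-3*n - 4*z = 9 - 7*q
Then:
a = 49*z/4 + 85/4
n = 7*z/2 + 13/2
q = 29*z/14 + 57/14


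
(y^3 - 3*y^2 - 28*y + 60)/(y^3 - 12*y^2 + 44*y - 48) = (y + 5)/(y - 4)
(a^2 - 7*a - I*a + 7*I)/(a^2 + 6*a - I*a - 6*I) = (a - 7)/(a + 6)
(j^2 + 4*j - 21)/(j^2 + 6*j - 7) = (j - 3)/(j - 1)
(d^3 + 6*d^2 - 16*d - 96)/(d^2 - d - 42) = (d^2 - 16)/(d - 7)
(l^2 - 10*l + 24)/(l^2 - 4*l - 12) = (l - 4)/(l + 2)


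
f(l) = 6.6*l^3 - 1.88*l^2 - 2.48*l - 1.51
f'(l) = 19.8*l^2 - 3.76*l - 2.48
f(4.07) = 402.22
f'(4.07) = 310.20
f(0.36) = -2.34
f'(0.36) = -1.27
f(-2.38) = -95.23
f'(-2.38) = 118.62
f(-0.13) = -1.23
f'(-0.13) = -1.66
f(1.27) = 5.83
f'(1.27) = 24.68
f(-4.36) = -573.46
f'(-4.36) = 390.30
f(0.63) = -2.17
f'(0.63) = 3.01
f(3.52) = 254.32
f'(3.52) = 229.61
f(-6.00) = -1479.91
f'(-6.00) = 732.88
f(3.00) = 152.33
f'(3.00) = 164.44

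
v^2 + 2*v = v*(v + 2)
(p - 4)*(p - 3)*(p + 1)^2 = p^4 - 5*p^3 - p^2 + 17*p + 12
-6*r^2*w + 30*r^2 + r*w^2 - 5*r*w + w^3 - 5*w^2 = (-2*r + w)*(3*r + w)*(w - 5)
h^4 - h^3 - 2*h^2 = h^2*(h - 2)*(h + 1)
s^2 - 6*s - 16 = (s - 8)*(s + 2)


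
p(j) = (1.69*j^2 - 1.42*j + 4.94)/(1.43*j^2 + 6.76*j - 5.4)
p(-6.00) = 13.46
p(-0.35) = -0.74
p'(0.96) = -7.66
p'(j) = (-2.86*j - 6.76)*(1.69*j^2 - 1.42*j + 4.94)/(1.43*j^2 + 6.76*j - 5.4)^2 + (3.38*j - 1.42)/(1.43*j^2 + 6.76*j - 5.4)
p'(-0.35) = -0.22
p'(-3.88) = 2.96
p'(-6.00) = 21.43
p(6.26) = 0.67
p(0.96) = 2.13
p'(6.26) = 0.03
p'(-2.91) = 1.09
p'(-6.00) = 21.43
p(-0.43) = -0.73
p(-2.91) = -1.80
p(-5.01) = -16.14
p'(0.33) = -3.85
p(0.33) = -1.54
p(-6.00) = 13.46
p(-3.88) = -3.55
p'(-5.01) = 41.65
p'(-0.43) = -0.14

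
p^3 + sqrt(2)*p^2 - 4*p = p*(p - sqrt(2))*(p + 2*sqrt(2))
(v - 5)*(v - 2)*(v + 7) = v^3 - 39*v + 70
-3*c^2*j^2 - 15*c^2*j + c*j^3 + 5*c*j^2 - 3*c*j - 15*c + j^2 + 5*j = (-3*c + j)*(j + 5)*(c*j + 1)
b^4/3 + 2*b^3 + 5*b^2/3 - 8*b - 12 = (b/3 + 1)*(b - 2)*(b + 2)*(b + 3)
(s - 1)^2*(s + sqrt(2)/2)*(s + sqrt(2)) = s^4 - 2*s^3 + 3*sqrt(2)*s^3/2 - 3*sqrt(2)*s^2 + 2*s^2 - 2*s + 3*sqrt(2)*s/2 + 1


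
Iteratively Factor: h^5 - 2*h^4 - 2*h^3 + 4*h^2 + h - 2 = (h + 1)*(h^4 - 3*h^3 + h^2 + 3*h - 2) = (h - 2)*(h + 1)*(h^3 - h^2 - h + 1) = (h - 2)*(h - 1)*(h + 1)*(h^2 - 1) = (h - 2)*(h - 1)^2*(h + 1)*(h + 1)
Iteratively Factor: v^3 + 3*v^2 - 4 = (v + 2)*(v^2 + v - 2) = (v + 2)^2*(v - 1)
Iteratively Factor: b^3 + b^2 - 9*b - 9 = (b - 3)*(b^2 + 4*b + 3) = (b - 3)*(b + 3)*(b + 1)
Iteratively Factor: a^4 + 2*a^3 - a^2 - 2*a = (a - 1)*(a^3 + 3*a^2 + 2*a) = (a - 1)*(a + 2)*(a^2 + a) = (a - 1)*(a + 1)*(a + 2)*(a)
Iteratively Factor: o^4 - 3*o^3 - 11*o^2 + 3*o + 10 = (o - 1)*(o^3 - 2*o^2 - 13*o - 10) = (o - 1)*(o + 1)*(o^2 - 3*o - 10) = (o - 1)*(o + 1)*(o + 2)*(o - 5)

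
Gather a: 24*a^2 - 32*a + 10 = 24*a^2 - 32*a + 10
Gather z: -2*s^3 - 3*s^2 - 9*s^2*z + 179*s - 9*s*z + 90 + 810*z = -2*s^3 - 3*s^2 + 179*s + z*(-9*s^2 - 9*s + 810) + 90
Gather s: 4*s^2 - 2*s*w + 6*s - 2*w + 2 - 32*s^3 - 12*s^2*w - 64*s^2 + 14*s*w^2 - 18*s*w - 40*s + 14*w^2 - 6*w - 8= -32*s^3 + s^2*(-12*w - 60) + s*(14*w^2 - 20*w - 34) + 14*w^2 - 8*w - 6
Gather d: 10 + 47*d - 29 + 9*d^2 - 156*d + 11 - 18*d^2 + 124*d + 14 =-9*d^2 + 15*d + 6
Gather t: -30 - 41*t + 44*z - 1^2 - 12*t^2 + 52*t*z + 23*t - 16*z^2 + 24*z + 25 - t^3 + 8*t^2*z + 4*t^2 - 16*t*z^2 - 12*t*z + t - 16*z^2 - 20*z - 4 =-t^3 + t^2*(8*z - 8) + t*(-16*z^2 + 40*z - 17) - 32*z^2 + 48*z - 10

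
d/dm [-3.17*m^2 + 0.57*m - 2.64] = 0.57 - 6.34*m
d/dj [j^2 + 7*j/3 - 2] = 2*j + 7/3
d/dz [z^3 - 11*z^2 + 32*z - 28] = 3*z^2 - 22*z + 32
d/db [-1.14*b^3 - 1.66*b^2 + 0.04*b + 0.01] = -3.42*b^2 - 3.32*b + 0.04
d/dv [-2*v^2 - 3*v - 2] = -4*v - 3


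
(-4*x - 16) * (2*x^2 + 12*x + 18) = -8*x^3 - 80*x^2 - 264*x - 288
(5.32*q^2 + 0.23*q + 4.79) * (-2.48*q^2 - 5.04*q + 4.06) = -13.1936*q^4 - 27.3832*q^3 + 8.5608*q^2 - 23.2078*q + 19.4474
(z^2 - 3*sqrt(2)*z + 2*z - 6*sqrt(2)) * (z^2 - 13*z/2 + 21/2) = z^4 - 9*z^3/2 - 3*sqrt(2)*z^3 - 5*z^2/2 + 27*sqrt(2)*z^2/2 + 15*sqrt(2)*z/2 + 21*z - 63*sqrt(2)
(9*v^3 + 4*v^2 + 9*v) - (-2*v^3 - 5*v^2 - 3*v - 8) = 11*v^3 + 9*v^2 + 12*v + 8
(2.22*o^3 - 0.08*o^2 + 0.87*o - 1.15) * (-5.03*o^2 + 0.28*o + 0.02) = -11.1666*o^5 + 1.024*o^4 - 4.3541*o^3 + 6.0265*o^2 - 0.3046*o - 0.023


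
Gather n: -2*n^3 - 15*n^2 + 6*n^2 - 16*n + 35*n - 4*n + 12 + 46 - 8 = -2*n^3 - 9*n^2 + 15*n + 50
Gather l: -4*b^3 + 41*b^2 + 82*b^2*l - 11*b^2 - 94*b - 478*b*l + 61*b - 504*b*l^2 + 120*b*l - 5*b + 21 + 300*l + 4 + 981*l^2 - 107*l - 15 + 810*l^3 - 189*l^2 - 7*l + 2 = -4*b^3 + 30*b^2 - 38*b + 810*l^3 + l^2*(792 - 504*b) + l*(82*b^2 - 358*b + 186) + 12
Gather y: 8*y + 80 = 8*y + 80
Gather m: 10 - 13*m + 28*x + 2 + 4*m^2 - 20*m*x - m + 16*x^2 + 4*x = 4*m^2 + m*(-20*x - 14) + 16*x^2 + 32*x + 12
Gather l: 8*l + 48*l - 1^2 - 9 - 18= 56*l - 28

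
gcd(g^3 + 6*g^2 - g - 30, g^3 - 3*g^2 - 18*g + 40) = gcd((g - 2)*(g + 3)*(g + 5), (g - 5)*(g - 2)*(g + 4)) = g - 2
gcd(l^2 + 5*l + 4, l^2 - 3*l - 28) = l + 4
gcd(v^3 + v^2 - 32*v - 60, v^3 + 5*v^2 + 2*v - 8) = v + 2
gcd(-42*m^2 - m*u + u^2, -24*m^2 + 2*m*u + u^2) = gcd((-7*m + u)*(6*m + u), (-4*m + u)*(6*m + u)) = 6*m + u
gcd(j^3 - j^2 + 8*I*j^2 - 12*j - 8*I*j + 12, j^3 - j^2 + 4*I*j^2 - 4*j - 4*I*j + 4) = j^2 + j*(-1 + 2*I) - 2*I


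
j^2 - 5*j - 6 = (j - 6)*(j + 1)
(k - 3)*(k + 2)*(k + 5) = k^3 + 4*k^2 - 11*k - 30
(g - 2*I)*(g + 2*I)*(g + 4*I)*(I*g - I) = I*g^4 - 4*g^3 - I*g^3 + 4*g^2 + 4*I*g^2 - 16*g - 4*I*g + 16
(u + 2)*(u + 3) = u^2 + 5*u + 6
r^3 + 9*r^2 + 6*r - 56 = (r - 2)*(r + 4)*(r + 7)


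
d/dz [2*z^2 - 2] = 4*z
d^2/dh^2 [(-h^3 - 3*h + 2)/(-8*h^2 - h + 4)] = 18*(25*h^3 - 44*h^2 + 32*h - 6)/(512*h^6 + 192*h^5 - 744*h^4 - 191*h^3 + 372*h^2 + 48*h - 64)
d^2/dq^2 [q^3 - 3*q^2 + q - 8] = 6*q - 6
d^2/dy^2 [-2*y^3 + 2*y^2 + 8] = 4 - 12*y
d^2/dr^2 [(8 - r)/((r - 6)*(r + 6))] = 2*(-r^3 + 24*r^2 - 108*r + 288)/(r^6 - 108*r^4 + 3888*r^2 - 46656)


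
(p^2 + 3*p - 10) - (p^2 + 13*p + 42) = -10*p - 52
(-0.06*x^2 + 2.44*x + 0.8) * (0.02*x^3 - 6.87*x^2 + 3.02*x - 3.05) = -0.0012*x^5 + 0.461*x^4 - 16.928*x^3 + 2.0558*x^2 - 5.026*x - 2.44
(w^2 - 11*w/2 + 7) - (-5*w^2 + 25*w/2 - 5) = 6*w^2 - 18*w + 12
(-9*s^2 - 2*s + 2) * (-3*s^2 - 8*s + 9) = 27*s^4 + 78*s^3 - 71*s^2 - 34*s + 18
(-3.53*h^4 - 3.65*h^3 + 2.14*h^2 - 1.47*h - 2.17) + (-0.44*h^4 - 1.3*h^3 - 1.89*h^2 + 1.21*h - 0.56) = -3.97*h^4 - 4.95*h^3 + 0.25*h^2 - 0.26*h - 2.73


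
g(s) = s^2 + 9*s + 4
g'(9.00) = 27.00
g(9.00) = 166.00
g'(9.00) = 27.00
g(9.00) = 166.00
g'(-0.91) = 7.18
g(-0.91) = -3.36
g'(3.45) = 15.90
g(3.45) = 46.95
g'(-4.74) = -0.48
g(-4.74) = -16.19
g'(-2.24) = 4.52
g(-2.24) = -11.14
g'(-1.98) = 5.04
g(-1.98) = -9.90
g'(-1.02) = 6.96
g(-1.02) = -4.14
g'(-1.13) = 6.74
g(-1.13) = -4.89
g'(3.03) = 15.06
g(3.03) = 40.45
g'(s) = 2*s + 9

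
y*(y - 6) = y^2 - 6*y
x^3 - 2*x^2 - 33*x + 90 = (x - 5)*(x - 3)*(x + 6)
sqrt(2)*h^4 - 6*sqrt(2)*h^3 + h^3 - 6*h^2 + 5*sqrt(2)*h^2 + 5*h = h*(h - 5)*(h - 1)*(sqrt(2)*h + 1)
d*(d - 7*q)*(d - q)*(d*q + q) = d^4*q - 8*d^3*q^2 + d^3*q + 7*d^2*q^3 - 8*d^2*q^2 + 7*d*q^3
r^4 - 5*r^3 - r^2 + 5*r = r*(r - 5)*(r - 1)*(r + 1)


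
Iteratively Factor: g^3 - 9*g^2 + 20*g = (g - 5)*(g^2 - 4*g) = g*(g - 5)*(g - 4)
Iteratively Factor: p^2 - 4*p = (p)*(p - 4)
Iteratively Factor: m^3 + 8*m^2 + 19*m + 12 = (m + 1)*(m^2 + 7*m + 12) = (m + 1)*(m + 3)*(m + 4)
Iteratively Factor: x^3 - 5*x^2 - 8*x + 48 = (x - 4)*(x^2 - x - 12) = (x - 4)^2*(x + 3)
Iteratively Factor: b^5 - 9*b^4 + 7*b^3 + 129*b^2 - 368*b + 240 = (b - 3)*(b^4 - 6*b^3 - 11*b^2 + 96*b - 80) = (b - 4)*(b - 3)*(b^3 - 2*b^2 - 19*b + 20) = (b - 4)*(b - 3)*(b - 1)*(b^2 - b - 20) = (b - 5)*(b - 4)*(b - 3)*(b - 1)*(b + 4)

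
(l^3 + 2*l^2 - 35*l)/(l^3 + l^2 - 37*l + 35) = l/(l - 1)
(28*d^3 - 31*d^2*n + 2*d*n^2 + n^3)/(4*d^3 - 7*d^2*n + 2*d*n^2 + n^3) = (28*d^2 - 3*d*n - n^2)/(4*d^2 - 3*d*n - n^2)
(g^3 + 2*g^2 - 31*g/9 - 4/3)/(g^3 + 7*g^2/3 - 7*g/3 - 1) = (g - 4/3)/(g - 1)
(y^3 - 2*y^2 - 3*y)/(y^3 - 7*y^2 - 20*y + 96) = y*(y + 1)/(y^2 - 4*y - 32)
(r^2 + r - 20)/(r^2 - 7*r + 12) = (r + 5)/(r - 3)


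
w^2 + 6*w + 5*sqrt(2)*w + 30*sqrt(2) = (w + 6)*(w + 5*sqrt(2))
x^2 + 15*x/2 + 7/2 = (x + 1/2)*(x + 7)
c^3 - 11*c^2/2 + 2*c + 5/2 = (c - 5)*(c - 1)*(c + 1/2)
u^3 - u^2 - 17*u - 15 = (u - 5)*(u + 1)*(u + 3)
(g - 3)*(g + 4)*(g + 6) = g^3 + 7*g^2 - 6*g - 72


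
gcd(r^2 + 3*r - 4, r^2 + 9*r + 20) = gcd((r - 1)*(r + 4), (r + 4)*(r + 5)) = r + 4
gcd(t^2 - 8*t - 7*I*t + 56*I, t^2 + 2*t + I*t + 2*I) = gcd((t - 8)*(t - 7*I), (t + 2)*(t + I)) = 1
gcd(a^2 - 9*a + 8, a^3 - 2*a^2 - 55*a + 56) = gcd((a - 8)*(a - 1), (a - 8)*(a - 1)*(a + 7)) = a^2 - 9*a + 8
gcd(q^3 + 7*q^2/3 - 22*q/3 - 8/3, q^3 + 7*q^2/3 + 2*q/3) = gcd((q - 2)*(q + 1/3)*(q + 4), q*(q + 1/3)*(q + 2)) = q + 1/3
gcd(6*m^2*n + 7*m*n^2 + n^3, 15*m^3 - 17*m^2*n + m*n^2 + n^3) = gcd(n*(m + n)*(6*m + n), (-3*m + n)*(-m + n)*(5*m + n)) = 1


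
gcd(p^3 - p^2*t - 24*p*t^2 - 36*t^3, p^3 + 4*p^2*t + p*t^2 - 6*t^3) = p^2 + 5*p*t + 6*t^2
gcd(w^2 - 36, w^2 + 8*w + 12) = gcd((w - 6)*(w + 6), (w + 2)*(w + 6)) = w + 6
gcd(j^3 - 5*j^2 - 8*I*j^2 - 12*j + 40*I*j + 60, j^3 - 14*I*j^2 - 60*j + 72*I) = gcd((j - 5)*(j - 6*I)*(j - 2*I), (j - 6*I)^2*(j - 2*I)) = j^2 - 8*I*j - 12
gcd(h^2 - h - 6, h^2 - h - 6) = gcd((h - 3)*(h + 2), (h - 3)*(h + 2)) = h^2 - h - 6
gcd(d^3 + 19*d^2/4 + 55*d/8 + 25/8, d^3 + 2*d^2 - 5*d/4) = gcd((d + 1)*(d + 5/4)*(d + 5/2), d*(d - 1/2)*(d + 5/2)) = d + 5/2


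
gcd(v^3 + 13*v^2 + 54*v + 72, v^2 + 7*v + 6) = v + 6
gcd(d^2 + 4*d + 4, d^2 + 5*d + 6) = d + 2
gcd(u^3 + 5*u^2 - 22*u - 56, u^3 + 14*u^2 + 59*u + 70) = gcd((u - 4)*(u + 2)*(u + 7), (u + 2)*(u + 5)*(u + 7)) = u^2 + 9*u + 14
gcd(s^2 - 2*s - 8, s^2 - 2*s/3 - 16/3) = s + 2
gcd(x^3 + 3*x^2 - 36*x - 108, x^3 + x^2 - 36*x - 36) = x^2 - 36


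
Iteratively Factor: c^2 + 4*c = (c + 4)*(c)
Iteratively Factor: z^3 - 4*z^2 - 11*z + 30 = (z - 5)*(z^2 + z - 6) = (z - 5)*(z - 2)*(z + 3)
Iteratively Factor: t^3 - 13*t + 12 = (t - 1)*(t^2 + t - 12) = (t - 1)*(t + 4)*(t - 3)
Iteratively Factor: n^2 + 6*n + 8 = (n + 4)*(n + 2)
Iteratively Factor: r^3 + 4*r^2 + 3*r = (r)*(r^2 + 4*r + 3) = r*(r + 3)*(r + 1)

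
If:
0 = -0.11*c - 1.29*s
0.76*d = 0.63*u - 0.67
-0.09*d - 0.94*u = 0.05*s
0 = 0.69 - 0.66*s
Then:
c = -12.26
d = -0.86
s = 1.05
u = 0.03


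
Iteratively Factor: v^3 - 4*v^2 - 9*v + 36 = (v - 3)*(v^2 - v - 12) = (v - 3)*(v + 3)*(v - 4)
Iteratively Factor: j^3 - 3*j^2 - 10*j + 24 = (j - 4)*(j^2 + j - 6) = (j - 4)*(j + 3)*(j - 2)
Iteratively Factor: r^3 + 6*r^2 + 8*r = (r + 4)*(r^2 + 2*r) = (r + 2)*(r + 4)*(r)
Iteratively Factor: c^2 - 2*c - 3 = (c - 3)*(c + 1)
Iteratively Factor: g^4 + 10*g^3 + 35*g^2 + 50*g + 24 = (g + 1)*(g^3 + 9*g^2 + 26*g + 24) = (g + 1)*(g + 2)*(g^2 + 7*g + 12) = (g + 1)*(g + 2)*(g + 4)*(g + 3)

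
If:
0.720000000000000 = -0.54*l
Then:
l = -1.33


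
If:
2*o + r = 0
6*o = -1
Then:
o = -1/6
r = 1/3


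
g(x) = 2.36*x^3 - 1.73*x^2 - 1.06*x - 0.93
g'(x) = 7.08*x^2 - 3.46*x - 1.06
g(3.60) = 82.94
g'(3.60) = 78.24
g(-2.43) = -42.43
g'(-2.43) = 49.15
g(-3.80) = -151.38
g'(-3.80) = 114.32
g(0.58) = -1.67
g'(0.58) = -0.69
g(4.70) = 200.89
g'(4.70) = 139.08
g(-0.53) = -1.21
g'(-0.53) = 2.76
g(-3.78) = -149.11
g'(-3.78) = 113.18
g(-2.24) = -33.76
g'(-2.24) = 42.22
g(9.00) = 1569.84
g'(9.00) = 541.28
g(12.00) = 3815.31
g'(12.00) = 976.94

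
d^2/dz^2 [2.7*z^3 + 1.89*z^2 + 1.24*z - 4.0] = 16.2*z + 3.78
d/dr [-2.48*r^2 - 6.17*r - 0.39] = -4.96*r - 6.17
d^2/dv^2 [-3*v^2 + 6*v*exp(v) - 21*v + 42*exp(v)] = 6*v*exp(v) + 54*exp(v) - 6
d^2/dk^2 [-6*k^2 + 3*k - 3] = -12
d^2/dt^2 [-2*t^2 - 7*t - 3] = -4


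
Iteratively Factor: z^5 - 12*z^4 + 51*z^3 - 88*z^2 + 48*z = (z - 3)*(z^4 - 9*z^3 + 24*z^2 - 16*z) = z*(z - 3)*(z^3 - 9*z^2 + 24*z - 16) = z*(z - 4)*(z - 3)*(z^2 - 5*z + 4) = z*(z - 4)^2*(z - 3)*(z - 1)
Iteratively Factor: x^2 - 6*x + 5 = (x - 5)*(x - 1)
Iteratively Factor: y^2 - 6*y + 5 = (y - 1)*(y - 5)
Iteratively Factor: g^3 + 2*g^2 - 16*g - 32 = (g + 2)*(g^2 - 16) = (g - 4)*(g + 2)*(g + 4)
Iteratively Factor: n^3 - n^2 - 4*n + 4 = (n + 2)*(n^2 - 3*n + 2) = (n - 2)*(n + 2)*(n - 1)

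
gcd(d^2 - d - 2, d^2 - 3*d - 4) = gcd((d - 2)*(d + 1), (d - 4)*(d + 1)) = d + 1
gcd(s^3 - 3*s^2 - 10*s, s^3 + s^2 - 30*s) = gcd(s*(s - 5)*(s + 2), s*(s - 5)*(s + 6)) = s^2 - 5*s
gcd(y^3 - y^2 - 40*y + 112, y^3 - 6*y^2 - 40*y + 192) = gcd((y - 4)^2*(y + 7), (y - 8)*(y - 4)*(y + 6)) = y - 4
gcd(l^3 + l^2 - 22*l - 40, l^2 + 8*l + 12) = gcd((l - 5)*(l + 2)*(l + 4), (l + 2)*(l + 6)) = l + 2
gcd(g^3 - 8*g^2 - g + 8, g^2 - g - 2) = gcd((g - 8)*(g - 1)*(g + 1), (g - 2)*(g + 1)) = g + 1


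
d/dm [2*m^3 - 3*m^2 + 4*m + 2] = 6*m^2 - 6*m + 4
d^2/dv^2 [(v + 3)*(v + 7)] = 2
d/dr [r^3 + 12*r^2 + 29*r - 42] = 3*r^2 + 24*r + 29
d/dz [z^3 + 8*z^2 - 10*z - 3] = 3*z^2 + 16*z - 10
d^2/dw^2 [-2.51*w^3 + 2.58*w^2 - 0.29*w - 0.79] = 5.16 - 15.06*w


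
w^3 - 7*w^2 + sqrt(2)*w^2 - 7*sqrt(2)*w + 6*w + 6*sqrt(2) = (w - 6)*(w - 1)*(w + sqrt(2))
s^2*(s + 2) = s^3 + 2*s^2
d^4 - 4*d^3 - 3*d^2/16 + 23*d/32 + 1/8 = (d - 4)*(d - 1/2)*(d + 1/4)^2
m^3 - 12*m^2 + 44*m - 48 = (m - 6)*(m - 4)*(m - 2)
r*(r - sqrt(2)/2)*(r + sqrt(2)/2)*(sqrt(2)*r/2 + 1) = sqrt(2)*r^4/2 + r^3 - sqrt(2)*r^2/4 - r/2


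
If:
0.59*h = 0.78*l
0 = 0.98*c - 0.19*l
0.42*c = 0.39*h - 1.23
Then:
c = 0.55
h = 3.75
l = 2.83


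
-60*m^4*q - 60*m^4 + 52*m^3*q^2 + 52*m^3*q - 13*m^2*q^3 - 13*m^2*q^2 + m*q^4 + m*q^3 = (-6*m + q)*(-5*m + q)*(-2*m + q)*(m*q + m)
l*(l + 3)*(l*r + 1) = l^3*r + 3*l^2*r + l^2 + 3*l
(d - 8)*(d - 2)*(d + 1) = d^3 - 9*d^2 + 6*d + 16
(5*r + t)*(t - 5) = 5*r*t - 25*r + t^2 - 5*t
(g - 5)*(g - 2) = g^2 - 7*g + 10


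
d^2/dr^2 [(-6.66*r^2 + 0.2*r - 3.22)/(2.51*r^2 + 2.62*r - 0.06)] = (90.1150240000001*r^3 - 127.735908*r^2 - 126.871464*r - 45.161672)/(15.813251*r^6 + 49.518786*r^5 + 50.554914*r^4 + 15.617296*r^3 - 1.208484*r^2 + 0.028296*r - 0.000216)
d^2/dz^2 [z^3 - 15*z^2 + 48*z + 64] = 6*z - 30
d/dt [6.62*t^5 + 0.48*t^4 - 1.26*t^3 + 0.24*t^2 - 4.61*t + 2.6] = 33.1*t^4 + 1.92*t^3 - 3.78*t^2 + 0.48*t - 4.61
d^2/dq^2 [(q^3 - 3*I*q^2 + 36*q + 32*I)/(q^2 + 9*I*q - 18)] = 12*(-9*q^3 - 92*I*q^2 + 342*q + 474*I)/(q^6 + 27*I*q^5 - 297*q^4 - 1701*I*q^3 + 5346*q^2 + 8748*I*q - 5832)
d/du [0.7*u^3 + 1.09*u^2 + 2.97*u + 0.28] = 2.1*u^2 + 2.18*u + 2.97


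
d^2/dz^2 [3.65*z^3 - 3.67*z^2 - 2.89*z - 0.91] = 21.9*z - 7.34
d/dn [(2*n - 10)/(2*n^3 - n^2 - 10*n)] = 2*(-n*(-2*n^2 + n + 10) + 2*(n - 5)*(-3*n^2 + n + 5))/(n^2*(-2*n^2 + n + 10)^2)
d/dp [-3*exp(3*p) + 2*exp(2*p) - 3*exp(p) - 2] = (-9*exp(2*p) + 4*exp(p) - 3)*exp(p)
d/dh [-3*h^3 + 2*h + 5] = 2 - 9*h^2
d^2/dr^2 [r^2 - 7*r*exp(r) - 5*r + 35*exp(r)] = -7*r*exp(r) + 21*exp(r) + 2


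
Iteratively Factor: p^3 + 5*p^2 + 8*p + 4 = (p + 1)*(p^2 + 4*p + 4) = (p + 1)*(p + 2)*(p + 2)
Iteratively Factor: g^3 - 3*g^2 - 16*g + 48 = (g - 4)*(g^2 + g - 12) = (g - 4)*(g + 4)*(g - 3)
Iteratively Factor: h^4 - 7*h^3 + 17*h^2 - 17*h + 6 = (h - 1)*(h^3 - 6*h^2 + 11*h - 6) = (h - 3)*(h - 1)*(h^2 - 3*h + 2) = (h - 3)*(h - 2)*(h - 1)*(h - 1)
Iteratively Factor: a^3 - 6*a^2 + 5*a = (a - 1)*(a^2 - 5*a) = a*(a - 1)*(a - 5)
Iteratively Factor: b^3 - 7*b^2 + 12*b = (b - 4)*(b^2 - 3*b) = b*(b - 4)*(b - 3)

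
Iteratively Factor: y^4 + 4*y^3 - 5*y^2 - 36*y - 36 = (y + 2)*(y^3 + 2*y^2 - 9*y - 18) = (y + 2)*(y + 3)*(y^2 - y - 6) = (y - 3)*(y + 2)*(y + 3)*(y + 2)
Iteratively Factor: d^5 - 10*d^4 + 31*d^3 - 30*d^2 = (d)*(d^4 - 10*d^3 + 31*d^2 - 30*d) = d*(d - 5)*(d^3 - 5*d^2 + 6*d) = d*(d - 5)*(d - 2)*(d^2 - 3*d) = d^2*(d - 5)*(d - 2)*(d - 3)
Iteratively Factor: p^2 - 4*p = (p)*(p - 4)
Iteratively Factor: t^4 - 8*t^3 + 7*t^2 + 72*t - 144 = (t + 3)*(t^3 - 11*t^2 + 40*t - 48) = (t - 4)*(t + 3)*(t^2 - 7*t + 12) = (t - 4)*(t - 3)*(t + 3)*(t - 4)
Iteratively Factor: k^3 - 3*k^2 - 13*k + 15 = (k - 1)*(k^2 - 2*k - 15) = (k - 5)*(k - 1)*(k + 3)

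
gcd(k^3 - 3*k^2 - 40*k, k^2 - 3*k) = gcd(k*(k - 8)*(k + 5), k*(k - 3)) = k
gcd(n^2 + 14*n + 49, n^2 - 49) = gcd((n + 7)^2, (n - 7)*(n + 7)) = n + 7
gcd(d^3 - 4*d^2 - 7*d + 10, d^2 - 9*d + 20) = d - 5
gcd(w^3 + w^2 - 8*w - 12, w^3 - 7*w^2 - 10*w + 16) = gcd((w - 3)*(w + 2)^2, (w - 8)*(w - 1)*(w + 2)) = w + 2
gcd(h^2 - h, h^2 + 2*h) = h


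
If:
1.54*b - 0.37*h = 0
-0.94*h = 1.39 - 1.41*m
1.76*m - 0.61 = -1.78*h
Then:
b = -0.09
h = -0.38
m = 0.73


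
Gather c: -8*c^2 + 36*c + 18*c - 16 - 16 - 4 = -8*c^2 + 54*c - 36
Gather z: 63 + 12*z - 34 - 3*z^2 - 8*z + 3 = -3*z^2 + 4*z + 32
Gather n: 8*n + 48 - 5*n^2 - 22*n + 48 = -5*n^2 - 14*n + 96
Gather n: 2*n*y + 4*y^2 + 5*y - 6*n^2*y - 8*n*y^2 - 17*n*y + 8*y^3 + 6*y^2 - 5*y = -6*n^2*y + n*(-8*y^2 - 15*y) + 8*y^3 + 10*y^2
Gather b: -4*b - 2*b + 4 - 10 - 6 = -6*b - 12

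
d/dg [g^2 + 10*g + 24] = 2*g + 10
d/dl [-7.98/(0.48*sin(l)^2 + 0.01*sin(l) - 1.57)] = (7.6608*sin(l) + 0.0798)*cos(l)/(0.48*sin(l)^2 + 0.01*sin(l) - 1.57)^2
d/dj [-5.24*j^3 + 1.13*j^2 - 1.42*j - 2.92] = -15.72*j^2 + 2.26*j - 1.42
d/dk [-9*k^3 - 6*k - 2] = -27*k^2 - 6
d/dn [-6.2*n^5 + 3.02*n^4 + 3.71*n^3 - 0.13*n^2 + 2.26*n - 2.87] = -31.0*n^4 + 12.08*n^3 + 11.13*n^2 - 0.26*n + 2.26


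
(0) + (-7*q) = -7*q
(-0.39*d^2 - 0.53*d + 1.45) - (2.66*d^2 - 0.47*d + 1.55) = -3.05*d^2 - 0.0600000000000001*d - 0.1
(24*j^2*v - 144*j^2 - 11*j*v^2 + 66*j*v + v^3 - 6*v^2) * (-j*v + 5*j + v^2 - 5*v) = -24*j^3*v^2 + 264*j^3*v - 720*j^3 + 35*j^2*v^3 - 385*j^2*v^2 + 1050*j^2*v - 12*j*v^4 + 132*j*v^3 - 360*j*v^2 + v^5 - 11*v^4 + 30*v^3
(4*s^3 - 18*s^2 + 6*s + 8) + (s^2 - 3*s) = 4*s^3 - 17*s^2 + 3*s + 8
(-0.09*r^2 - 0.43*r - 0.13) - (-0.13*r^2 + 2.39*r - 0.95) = 0.04*r^2 - 2.82*r + 0.82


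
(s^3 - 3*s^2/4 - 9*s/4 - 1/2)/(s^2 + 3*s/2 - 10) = (4*s^3 - 3*s^2 - 9*s - 2)/(2*(2*s^2 + 3*s - 20))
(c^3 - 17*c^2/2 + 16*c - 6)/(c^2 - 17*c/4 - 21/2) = 2*(2*c^2 - 5*c + 2)/(4*c + 7)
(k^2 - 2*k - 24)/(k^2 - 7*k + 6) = (k + 4)/(k - 1)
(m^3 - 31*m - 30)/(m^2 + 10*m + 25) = (m^2 - 5*m - 6)/(m + 5)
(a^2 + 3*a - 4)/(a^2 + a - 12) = (a - 1)/(a - 3)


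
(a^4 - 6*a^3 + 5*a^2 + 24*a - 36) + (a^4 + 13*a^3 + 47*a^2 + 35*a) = 2*a^4 + 7*a^3 + 52*a^2 + 59*a - 36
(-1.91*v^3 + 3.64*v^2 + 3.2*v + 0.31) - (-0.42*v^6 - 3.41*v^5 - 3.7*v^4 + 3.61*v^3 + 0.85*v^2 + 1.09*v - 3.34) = 0.42*v^6 + 3.41*v^5 + 3.7*v^4 - 5.52*v^3 + 2.79*v^2 + 2.11*v + 3.65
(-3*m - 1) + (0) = -3*m - 1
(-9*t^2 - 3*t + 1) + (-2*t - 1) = -9*t^2 - 5*t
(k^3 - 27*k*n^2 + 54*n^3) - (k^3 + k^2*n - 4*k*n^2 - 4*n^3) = -k^2*n - 23*k*n^2 + 58*n^3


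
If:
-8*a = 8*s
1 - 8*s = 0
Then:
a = -1/8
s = 1/8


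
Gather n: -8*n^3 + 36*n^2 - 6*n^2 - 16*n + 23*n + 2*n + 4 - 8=-8*n^3 + 30*n^2 + 9*n - 4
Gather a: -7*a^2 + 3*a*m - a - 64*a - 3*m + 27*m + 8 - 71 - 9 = -7*a^2 + a*(3*m - 65) + 24*m - 72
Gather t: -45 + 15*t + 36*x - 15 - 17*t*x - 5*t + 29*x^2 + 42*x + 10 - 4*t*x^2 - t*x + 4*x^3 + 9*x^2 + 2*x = t*(-4*x^2 - 18*x + 10) + 4*x^3 + 38*x^2 + 80*x - 50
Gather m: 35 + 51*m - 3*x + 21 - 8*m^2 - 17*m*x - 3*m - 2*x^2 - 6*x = -8*m^2 + m*(48 - 17*x) - 2*x^2 - 9*x + 56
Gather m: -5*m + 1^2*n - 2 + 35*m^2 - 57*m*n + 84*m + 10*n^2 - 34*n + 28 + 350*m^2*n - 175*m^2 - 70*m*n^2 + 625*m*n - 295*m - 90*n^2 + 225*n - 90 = m^2*(350*n - 140) + m*(-70*n^2 + 568*n - 216) - 80*n^2 + 192*n - 64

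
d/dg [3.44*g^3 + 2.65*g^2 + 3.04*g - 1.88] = 10.32*g^2 + 5.3*g + 3.04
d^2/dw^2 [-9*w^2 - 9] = -18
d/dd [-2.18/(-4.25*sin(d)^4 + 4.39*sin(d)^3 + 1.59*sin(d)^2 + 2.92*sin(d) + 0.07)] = (-37.06*sin(d)^3 + 28.7106*sin(d)^2 + 6.9324*sin(d) + 6.3656)*cos(d)/(-4.25*sin(d)^4 + 4.39*sin(d)^3 + 1.59*sin(d)^2 + 2.92*sin(d) + 0.07)^2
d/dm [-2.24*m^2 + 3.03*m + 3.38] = 3.03 - 4.48*m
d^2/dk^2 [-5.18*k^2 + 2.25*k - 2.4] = -10.3600000000000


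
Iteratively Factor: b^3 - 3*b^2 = (b)*(b^2 - 3*b) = b*(b - 3)*(b)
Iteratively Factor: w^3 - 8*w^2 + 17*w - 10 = (w - 2)*(w^2 - 6*w + 5) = (w - 5)*(w - 2)*(w - 1)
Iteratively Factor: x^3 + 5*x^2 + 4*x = (x + 1)*(x^2 + 4*x) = x*(x + 1)*(x + 4)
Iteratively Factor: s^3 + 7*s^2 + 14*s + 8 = (s + 4)*(s^2 + 3*s + 2) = (s + 1)*(s + 4)*(s + 2)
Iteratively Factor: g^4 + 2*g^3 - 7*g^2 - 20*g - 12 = (g - 3)*(g^3 + 5*g^2 + 8*g + 4) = (g - 3)*(g + 1)*(g^2 + 4*g + 4) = (g - 3)*(g + 1)*(g + 2)*(g + 2)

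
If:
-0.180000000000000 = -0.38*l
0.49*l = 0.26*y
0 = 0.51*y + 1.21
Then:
No Solution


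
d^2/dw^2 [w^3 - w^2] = 6*w - 2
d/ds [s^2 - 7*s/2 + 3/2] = 2*s - 7/2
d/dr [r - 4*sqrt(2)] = 1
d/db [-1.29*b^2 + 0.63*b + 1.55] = 0.63 - 2.58*b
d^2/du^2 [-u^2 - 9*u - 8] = -2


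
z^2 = z^2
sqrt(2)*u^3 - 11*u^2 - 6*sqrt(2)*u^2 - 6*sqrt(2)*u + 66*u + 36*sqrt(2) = (u - 6)*(u - 6*sqrt(2))*(sqrt(2)*u + 1)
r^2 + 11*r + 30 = (r + 5)*(r + 6)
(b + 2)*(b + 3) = b^2 + 5*b + 6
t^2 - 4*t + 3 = (t - 3)*(t - 1)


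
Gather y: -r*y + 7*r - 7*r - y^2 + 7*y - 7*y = -r*y - y^2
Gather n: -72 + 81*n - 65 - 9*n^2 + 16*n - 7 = -9*n^2 + 97*n - 144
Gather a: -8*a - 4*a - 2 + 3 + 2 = 3 - 12*a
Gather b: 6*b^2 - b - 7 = 6*b^2 - b - 7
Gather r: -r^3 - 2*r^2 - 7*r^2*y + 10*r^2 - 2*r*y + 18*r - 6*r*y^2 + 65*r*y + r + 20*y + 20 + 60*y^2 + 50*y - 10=-r^3 + r^2*(8 - 7*y) + r*(-6*y^2 + 63*y + 19) + 60*y^2 + 70*y + 10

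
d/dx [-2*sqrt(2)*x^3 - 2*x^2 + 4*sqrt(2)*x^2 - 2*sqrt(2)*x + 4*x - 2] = -6*sqrt(2)*x^2 - 4*x + 8*sqrt(2)*x - 2*sqrt(2) + 4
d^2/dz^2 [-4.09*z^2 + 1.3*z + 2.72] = -8.18000000000000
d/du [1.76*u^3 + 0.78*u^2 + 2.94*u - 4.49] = 5.28*u^2 + 1.56*u + 2.94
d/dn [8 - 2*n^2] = -4*n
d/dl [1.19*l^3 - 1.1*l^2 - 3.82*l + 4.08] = 3.57*l^2 - 2.2*l - 3.82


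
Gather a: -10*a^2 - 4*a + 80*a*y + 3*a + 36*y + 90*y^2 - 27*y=-10*a^2 + a*(80*y - 1) + 90*y^2 + 9*y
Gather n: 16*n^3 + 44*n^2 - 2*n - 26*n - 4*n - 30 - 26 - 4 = 16*n^3 + 44*n^2 - 32*n - 60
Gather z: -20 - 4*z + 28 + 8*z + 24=4*z + 32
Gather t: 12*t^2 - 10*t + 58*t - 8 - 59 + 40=12*t^2 + 48*t - 27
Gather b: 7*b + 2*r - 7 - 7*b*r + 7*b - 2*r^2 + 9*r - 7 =b*(14 - 7*r) - 2*r^2 + 11*r - 14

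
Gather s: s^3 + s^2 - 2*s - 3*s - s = s^3 + s^2 - 6*s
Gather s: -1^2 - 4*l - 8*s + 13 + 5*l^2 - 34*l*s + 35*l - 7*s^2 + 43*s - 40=5*l^2 + 31*l - 7*s^2 + s*(35 - 34*l) - 28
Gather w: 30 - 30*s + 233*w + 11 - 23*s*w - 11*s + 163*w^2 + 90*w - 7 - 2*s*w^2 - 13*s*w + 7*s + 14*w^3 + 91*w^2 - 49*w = -34*s + 14*w^3 + w^2*(254 - 2*s) + w*(274 - 36*s) + 34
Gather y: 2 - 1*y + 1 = 3 - y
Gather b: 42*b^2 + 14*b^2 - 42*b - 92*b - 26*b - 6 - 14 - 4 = 56*b^2 - 160*b - 24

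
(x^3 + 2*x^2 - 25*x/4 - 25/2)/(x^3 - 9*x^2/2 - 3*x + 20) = (x + 5/2)/(x - 4)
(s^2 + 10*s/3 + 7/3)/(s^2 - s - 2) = (s + 7/3)/(s - 2)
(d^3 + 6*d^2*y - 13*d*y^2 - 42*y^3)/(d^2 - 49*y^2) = (-d^2 + d*y + 6*y^2)/(-d + 7*y)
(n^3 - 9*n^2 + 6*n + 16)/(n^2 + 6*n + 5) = (n^2 - 10*n + 16)/(n + 5)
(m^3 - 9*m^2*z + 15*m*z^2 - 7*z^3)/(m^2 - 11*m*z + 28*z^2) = (-m^2 + 2*m*z - z^2)/(-m + 4*z)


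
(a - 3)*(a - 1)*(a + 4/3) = a^3 - 8*a^2/3 - 7*a/3 + 4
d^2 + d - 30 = (d - 5)*(d + 6)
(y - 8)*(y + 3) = y^2 - 5*y - 24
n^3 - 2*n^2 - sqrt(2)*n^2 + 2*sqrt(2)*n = n*(n - 2)*(n - sqrt(2))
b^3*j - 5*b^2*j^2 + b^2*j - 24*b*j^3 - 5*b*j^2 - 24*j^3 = (b - 8*j)*(b + 3*j)*(b*j + j)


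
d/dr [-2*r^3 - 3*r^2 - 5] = 6*r*(-r - 1)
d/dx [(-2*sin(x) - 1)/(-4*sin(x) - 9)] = 14*cos(x)/(4*sin(x) + 9)^2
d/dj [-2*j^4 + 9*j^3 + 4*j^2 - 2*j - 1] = -8*j^3 + 27*j^2 + 8*j - 2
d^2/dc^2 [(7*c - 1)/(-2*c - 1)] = 36/(2*c + 1)^3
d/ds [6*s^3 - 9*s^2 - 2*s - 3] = 18*s^2 - 18*s - 2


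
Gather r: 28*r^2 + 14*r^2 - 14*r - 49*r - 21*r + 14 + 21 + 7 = 42*r^2 - 84*r + 42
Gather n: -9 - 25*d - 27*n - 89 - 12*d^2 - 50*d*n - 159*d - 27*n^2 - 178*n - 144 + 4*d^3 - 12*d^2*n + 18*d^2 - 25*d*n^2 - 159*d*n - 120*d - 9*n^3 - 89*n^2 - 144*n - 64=4*d^3 + 6*d^2 - 304*d - 9*n^3 + n^2*(-25*d - 116) + n*(-12*d^2 - 209*d - 349) - 306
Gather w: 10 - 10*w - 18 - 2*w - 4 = -12*w - 12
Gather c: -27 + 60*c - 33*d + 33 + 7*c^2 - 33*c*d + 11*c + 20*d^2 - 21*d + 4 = 7*c^2 + c*(71 - 33*d) + 20*d^2 - 54*d + 10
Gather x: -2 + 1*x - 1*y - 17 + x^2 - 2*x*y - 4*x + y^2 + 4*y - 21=x^2 + x*(-2*y - 3) + y^2 + 3*y - 40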